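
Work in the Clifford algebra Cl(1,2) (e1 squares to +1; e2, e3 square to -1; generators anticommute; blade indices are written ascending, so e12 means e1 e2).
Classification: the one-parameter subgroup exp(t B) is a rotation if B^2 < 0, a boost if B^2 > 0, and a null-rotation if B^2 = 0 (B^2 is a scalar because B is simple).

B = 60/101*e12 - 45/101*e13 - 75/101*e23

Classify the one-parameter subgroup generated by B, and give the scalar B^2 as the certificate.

B^2 term by term: the squares give (60/101)^2*(e12)^2 + (-45/101)^2*(e13)^2 + (-75/101)^2*(e23)^2 = 3600/10201*(+1) + 2025/10201*(+1) + 5625/10201*(-1) = 0 (each basis 2-blade squares to minus the product of its generators' squares); cross terms between blades sharing an index anticommute and cancel. So B^2 = 0.
Answer: null-rotation, certificate B^2 = 0. The class reads off the invariant scalar 0 directly.


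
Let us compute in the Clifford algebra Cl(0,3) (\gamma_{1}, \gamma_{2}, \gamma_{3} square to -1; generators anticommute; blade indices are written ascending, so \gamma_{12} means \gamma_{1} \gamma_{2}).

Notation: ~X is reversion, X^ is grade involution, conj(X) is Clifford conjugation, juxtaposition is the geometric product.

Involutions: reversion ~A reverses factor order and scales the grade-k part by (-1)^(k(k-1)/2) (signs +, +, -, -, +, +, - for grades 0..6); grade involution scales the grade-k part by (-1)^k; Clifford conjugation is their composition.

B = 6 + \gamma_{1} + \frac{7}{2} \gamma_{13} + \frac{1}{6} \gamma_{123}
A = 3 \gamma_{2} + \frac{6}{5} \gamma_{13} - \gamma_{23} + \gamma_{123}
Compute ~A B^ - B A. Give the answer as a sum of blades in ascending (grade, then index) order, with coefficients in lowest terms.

first term: \frac{131}{30} + \frac{1}{6} \gamma_{1} + \frac{147}{10} \gamma_{2} + \frac{6}{5} \gamma_{3} - \frac{1}{2} \gamma_{12} - \frac{77}{10} \gamma_{13} + 5 \gamma_{23} - \frac{35}{2} \gamma_{123}
second term: -\frac{121}{30} + \frac{1}{6} \gamma_{1} + \frac{217}{10} \gamma_{2} - \frac{6}{5} \gamma_{3} - \frac{1}{2} \gamma_{12} + \frac{77}{10} \gamma_{13} - 7 \gamma_{23} - \frac{11}{2} \gamma_{123}
Answer: \frac{42}{5} - 7 \gamma_{2} + \frac{12}{5} \gamma_{3} - \frac{77}{5} \gamma_{13} + 12 \gamma_{23} - 12 \gamma_{123}


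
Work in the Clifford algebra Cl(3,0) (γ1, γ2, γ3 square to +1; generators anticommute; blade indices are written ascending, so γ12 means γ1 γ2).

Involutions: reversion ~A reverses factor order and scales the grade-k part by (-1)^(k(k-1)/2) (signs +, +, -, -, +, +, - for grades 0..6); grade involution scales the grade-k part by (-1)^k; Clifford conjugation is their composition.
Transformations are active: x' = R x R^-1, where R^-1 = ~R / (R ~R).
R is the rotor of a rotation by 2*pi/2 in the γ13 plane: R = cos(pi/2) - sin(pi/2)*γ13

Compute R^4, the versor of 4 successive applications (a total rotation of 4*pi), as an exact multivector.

Because a rotor carries half the rotation angle, composing 4 copies of this γ13-plane rotor multiplies the phase: 4*(pi/2) = 2*pi, hence R^4 = cos(2*pi) - sin(2*pi)*γ13.
cos(2*pi) = 1 and sin(2*pi) = 0, so R^4 = 1. The total rotation 4*pi is 2 full turns, so every vector returns to itself, yet the rotor is +1, back on the identity sheet (an even number of 2*pi turns).
Answer: 1


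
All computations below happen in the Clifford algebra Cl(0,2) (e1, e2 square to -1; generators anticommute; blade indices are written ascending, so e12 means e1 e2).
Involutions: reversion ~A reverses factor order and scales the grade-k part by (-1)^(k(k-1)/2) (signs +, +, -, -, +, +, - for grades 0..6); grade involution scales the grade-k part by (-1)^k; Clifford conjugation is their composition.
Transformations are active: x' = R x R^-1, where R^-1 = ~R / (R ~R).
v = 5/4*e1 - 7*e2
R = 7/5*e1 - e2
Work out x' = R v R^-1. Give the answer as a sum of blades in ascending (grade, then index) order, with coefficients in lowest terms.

~R = 7/5*e1 - e2, and R ~R = -74/25, so R^-1 = ~R / (-74/25).
R v = -35/4 - 171/20*e12
Answer: 260/37*e1 + 161/148*e2


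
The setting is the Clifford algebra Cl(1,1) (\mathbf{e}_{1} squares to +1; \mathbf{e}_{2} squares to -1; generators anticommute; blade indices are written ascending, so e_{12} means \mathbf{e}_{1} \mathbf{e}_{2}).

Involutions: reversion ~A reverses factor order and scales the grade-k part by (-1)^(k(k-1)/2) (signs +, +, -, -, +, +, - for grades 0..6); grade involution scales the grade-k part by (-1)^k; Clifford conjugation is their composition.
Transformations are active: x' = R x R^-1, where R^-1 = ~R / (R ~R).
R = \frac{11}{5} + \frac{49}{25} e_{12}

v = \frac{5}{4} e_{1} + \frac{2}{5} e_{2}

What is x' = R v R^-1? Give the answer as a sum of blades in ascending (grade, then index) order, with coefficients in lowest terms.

~R = \frac{11}{5} - \frac{49}{25} e_{12}, and R ~R = \frac{624}{625}, so R^-1 = ~R / (\frac{624}{625}).
R v = \frac{983}{500} e_{1} - \frac{157}{100} e_{2}
Answer: \frac{9253}{1248} e_{1} - \frac{45671}{6240} e_{2}


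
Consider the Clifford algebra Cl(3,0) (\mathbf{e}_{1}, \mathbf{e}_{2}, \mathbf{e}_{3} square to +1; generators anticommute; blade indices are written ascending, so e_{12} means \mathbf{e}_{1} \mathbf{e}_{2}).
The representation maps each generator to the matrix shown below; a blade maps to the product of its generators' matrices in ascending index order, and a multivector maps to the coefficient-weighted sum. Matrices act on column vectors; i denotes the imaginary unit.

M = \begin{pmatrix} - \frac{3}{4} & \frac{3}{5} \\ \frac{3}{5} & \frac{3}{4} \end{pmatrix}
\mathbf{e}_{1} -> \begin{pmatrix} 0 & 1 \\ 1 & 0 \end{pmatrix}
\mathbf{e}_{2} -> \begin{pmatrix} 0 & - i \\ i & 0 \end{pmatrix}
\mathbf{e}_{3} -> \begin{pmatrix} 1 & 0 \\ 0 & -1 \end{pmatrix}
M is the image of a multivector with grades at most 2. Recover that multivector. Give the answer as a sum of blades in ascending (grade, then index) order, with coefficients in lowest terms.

Method: 1, rho(e_{1}), rho(e_{2}), rho(e_{3}) form a trace-orthogonal basis of the 2x2 complex matrices (tr(X Y) = 2 if X = Y, else 0), so M = m0*1 + m1*rho(e_{1}) + m2*rho(e_{2}) + m3*rho(e_{3}) with m0 = tr(M)/2 = 0, m1 = tr(M rho(e_{1}))/2 = \frac{3}{5}, m2 = tr(M rho(e_{2}))/2 = 0, m3 = tr(M rho(e_{3}))/2 = - \frac{3}{4}.
Multiplying table entries, the bivector images are rho(e_{12}) = i*rho(e_{3}), rho(e_{13}) = -i*rho(e_{2}), rho(e_{23}) = i*rho(e_{1}); with real blade coefficients the real parts of m0..m3 are the coefficients of 1, e_{1}, e_{2}, e_{3} and the imaginary parts give the bivectors (e_{23}: Im m1, e_{13}: -Im m2, e_{12}: Im m3).
Answer: \frac{3}{5} e_{1} - \frac{3}{4} e_{3}


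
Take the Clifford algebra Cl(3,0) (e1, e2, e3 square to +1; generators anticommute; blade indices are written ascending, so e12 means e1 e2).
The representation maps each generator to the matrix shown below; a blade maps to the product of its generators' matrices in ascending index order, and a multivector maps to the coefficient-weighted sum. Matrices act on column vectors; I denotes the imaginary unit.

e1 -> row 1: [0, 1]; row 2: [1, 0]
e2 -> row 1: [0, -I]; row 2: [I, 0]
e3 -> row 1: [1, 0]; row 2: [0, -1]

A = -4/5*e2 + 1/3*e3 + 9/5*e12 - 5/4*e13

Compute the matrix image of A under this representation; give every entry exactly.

Bivector images (products of the table entries): rho(e12) = rho(e1)rho(e2) = row 1: [I, 0]; row 2: [0, -I]; rho(e13) = rho(e1)rho(e3) = row 1: [0, -1]; row 2: [1, 0].
M = (-4/5)*rho(e2) + (1/3)*rho(e3) + (9/5)*rho(e12) + (-5/4)*rho(e13), summed entrywise:
Answer: row 1: [1/3 + 9*I/5, 5/4 + 4*I/5]; row 2: [-5/4 - 4*I/5, -1/3 - 9*I/5]


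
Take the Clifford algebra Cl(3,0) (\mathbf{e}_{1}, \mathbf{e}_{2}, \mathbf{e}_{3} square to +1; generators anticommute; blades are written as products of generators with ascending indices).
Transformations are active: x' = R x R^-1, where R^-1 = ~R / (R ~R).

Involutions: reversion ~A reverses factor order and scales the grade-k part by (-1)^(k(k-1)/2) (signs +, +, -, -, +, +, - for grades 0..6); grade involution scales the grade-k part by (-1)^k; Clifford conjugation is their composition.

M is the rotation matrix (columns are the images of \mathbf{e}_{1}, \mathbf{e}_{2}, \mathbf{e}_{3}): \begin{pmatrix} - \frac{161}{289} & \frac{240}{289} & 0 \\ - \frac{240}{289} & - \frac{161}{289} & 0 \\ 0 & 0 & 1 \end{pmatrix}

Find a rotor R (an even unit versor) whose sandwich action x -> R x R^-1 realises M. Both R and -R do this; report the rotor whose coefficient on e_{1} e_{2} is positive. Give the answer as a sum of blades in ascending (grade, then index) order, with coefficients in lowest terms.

Method: write R = a + b12*e_{1} e_{2} + b13*e_{1} e_{3} + b23*e_{2} e_{3} with a^2 + b12^2 + b13^2 + b23^2 = 1 (so R^-1 = ~R). Expanding the columns R e_j ~R gives tr M = 4a^2 - 1 and, from the antisymmetric part, M21 - M12 = -4a*b12, M13 - M31 = 4a*b13, M32 - M23 = -4a*b23.
Here tr M = -\frac{33}{289}, so a^2 = (1 + tr M)/4 = \frac{64}{289} and a = ±\frac{8}{17}. Taking a = \frac{8}{17}: M21 - M12 = -\frac{480}{289}, M13 - M31 = 0, M32 - M23 = 0, giving b12 = \frac{15}{17}, b13 = 0, b23 = 0, i.e. R = \frac{8}{17} + \frac{15}{17} e_{1} e_{2}.
Its e_{1} e_{2} coefficient is already positive.
Answer: \frac{8}{17} + \frac{15}{17} e_{1} e_{2}. Why the constraint matters: R and -R act identically through the sandwich — M has trace -\frac{33}{289} either way — so only the sign condition on e_{1} e_{2} picks one of the two preimages.


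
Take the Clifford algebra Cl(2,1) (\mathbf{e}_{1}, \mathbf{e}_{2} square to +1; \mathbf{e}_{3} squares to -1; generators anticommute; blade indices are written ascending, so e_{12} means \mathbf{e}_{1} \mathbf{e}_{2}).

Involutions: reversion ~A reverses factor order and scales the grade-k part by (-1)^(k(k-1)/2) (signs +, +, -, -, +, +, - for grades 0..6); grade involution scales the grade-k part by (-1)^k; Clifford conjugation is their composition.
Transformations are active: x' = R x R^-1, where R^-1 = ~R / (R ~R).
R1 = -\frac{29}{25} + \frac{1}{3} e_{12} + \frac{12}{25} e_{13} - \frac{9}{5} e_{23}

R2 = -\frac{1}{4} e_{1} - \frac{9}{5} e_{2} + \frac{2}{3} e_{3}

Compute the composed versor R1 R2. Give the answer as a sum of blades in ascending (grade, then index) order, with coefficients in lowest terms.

Distribute over the terms of R2 (each basis-blade product reordered to ascending indices, repeated generators contracted through their squares):
R1 (-\frac{1}{4} e_{1}) = \frac{29}{100} e_{1} + \frac{1}{12} e_{2} + \frac{3}{25} e_{3} + \frac{9}{20} e_{123}
R1 (-\frac{9}{5} e_{2}) = -\frac{3}{5} e_{1} + \frac{261}{125} e_{2} - \frac{81}{25} e_{3} + \frac{108}{125} e_{123}
R1 (\frac{2}{3} e_{3}) = -\frac{8}{25} e_{1} + \frac{6}{5} e_{2} - \frac{58}{75} e_{3} + \frac{2}{9} e_{123}
Summing the partial products and collecting blades:
Answer: -\frac{63}{100} e_{1} + \frac{5057}{1500} e_{2} - \frac{292}{75} e_{3} + \frac{6913}{4500} e_{123}


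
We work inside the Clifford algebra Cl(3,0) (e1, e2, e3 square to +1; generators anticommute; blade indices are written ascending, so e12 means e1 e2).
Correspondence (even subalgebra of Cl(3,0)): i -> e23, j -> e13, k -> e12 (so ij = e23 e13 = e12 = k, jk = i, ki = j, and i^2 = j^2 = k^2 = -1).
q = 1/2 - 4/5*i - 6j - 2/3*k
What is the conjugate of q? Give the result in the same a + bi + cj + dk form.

In blades: q = 1/2 - 2/3*e12 - 6*e13 - 4/5*e23.
Quaternion conjugation is reversion on the even subalgebra: the scalar is fixed and every grade-2 blade flips sign, giving 1/2 + 2/3*e12 + 6*e13 + 4/5*e23; translating back:
Answer: 1/2 + 4/5*i + 6j + 2/3*k


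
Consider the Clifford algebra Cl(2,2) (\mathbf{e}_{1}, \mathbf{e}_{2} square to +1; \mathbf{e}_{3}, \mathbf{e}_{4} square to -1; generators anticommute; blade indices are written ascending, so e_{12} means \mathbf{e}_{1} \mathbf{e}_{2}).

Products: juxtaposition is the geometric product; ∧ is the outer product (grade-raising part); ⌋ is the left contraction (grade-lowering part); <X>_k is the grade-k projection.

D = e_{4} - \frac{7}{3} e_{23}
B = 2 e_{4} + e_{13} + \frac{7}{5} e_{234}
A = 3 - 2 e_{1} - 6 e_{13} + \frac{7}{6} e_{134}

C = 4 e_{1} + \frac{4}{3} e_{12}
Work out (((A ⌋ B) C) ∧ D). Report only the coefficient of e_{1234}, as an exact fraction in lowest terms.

step 1: -6 - 2 e_{3} + 6 e_{4} + 3 e_{13} + \frac{21}{5} e_{234}
step 2: -24 e_{1} - 12 e_{3} - 8 e_{12} + 8 e_{13} - 24 e_{14} + 4 e_{23} - \frac{8}{3} e_{123} + 8 e_{124} - \frac{28}{5} e_{134} - \frac{84}{5} e_{1234}
step 3: -24 e_{14} - 12 e_{34} + 56 e_{123} - 8 e_{124} + 8 e_{134} + 4 e_{234} + \frac{160}{3} e_{1234}
Answer: \frac{160}{3}


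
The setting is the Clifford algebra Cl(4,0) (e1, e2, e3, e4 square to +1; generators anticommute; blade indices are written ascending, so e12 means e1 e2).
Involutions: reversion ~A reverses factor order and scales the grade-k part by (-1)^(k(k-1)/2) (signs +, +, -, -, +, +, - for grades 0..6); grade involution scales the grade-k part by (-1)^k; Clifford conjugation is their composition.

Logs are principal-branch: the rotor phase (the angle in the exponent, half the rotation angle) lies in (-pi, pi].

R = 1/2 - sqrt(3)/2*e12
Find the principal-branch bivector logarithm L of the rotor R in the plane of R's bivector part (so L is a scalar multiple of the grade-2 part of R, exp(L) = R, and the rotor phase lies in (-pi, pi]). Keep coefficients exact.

The scalar part of R is 1/2, which fixes the principal-branch rotor phase; the unit plane is then the bivector part divided by the sine of that phase, and L is that plane scaled by the phase.
Concretely: cos(phase) = 1/2 gives phase = ±pi/3, and since phase/sin(phase) is even the sign is immaterial: L = (phase/sin(phase)) * <R>_2 = (2*sqrt(3)*pi/9) * <R>_2.
Answer: -pi/3*e12


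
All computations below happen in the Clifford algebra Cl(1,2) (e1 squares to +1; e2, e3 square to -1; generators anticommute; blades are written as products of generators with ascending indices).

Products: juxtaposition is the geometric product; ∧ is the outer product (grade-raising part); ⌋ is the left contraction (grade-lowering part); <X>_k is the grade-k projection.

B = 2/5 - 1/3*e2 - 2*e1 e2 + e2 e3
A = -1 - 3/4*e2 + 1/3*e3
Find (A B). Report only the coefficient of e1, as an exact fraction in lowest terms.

step 1: -13/20 + 3/2*e1 + 11/30*e2 + 53/60*e3 + 2*e1 e2 - 8/9*e2 e3 - 2/3*e1 e2 e3
Answer: 3/2


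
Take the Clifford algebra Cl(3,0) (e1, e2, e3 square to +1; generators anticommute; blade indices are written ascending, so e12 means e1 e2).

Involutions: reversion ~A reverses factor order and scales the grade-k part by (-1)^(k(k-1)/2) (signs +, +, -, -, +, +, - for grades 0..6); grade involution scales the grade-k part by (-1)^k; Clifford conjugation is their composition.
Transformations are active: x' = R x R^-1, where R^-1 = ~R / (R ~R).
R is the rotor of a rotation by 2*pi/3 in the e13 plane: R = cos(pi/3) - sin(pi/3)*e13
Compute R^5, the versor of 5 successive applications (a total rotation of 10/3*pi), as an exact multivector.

Because a rotor carries half the rotation angle, composing 5 copies of this e13-plane rotor multiplies the phase: 5*(pi/3) = 5*pi/3, hence R^5 = cos(5*pi/3) - sin(5*pi/3)*e13.
cos(5*pi/3) = 1/2 and sin(5*pi/3) = -sqrt(3)/2, so R^5 = 1/2 + sqrt(3)/2*e13. The net rotation is 4/3*pi (after discarding 1 full turn, each of which contributes a factor -1 to the rotor); the rotor keeps the half-angle phase exactly.
Answer: 1/2 + sqrt(3)/2*e13


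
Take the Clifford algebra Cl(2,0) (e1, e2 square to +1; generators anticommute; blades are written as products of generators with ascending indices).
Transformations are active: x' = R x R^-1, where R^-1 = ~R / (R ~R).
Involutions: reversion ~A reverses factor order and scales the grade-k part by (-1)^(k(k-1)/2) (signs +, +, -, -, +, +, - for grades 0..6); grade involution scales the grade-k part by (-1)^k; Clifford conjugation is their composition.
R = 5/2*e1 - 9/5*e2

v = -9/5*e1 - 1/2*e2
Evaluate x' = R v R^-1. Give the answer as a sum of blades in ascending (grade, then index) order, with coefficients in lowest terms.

~R = 5/2*e1 - 9/5*e2, and R ~R = 949/100, so R^-1 = ~R / (949/100).
R v = -18/5 - 449/100*e1 e2
Answer: -459/4745*e1 + 3541/1898*e2


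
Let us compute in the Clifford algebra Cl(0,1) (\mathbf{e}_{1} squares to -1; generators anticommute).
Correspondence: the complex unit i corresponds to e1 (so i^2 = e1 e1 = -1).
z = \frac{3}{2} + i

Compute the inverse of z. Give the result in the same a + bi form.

In blades: z = \frac{3}{2} + e_{1}.
With qbar = \frac{3}{2} - e_{1} (scalar fixed, mapped units negated), z qbar = \frac{13}{4} (the sum of squared coefficients), so z^-1 = qbar / (\frac{13}{4}) = \frac{6}{13} - \frac{4}{13} e_{1}; translating back:
Answer: \frac{6}{13} - \frac{4}{13}i


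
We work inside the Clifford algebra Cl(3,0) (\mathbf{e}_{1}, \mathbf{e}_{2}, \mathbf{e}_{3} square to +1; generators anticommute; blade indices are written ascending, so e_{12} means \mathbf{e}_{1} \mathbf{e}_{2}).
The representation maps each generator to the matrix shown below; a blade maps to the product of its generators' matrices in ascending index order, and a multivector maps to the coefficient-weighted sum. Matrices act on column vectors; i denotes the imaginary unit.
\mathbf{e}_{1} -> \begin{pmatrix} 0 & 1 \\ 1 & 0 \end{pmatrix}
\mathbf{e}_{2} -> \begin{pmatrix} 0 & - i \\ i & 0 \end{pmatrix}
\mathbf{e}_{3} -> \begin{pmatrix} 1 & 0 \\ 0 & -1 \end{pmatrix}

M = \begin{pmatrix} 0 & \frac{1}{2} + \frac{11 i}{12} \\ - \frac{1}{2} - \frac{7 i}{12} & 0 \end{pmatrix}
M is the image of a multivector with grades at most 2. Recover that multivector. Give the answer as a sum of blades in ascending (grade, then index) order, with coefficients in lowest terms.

Method: 1, rho(e_{1}), rho(e_{2}), rho(e_{3}) form a trace-orthogonal basis of the 2x2 complex matrices (tr(X Y) = 2 if X = Y, else 0), so M = m0*1 + m1*rho(e_{1}) + m2*rho(e_{2}) + m3*rho(e_{3}) with m0 = tr(M)/2 = 0, m1 = tr(M rho(e_{1}))/2 = \frac{i}{6}, m2 = tr(M rho(e_{2}))/2 = - \frac{3}{4} + \frac{i}{2}, m3 = tr(M rho(e_{3}))/2 = 0.
Multiplying table entries, the bivector images are rho(e_{12}) = i*rho(e_{3}), rho(e_{13}) = -i*rho(e_{2}), rho(e_{23}) = i*rho(e_{1}); with real blade coefficients the real parts of m0..m3 are the coefficients of 1, e_{1}, e_{2}, e_{3} and the imaginary parts give the bivectors (e_{23}: Im m1, e_{13}: -Im m2, e_{12}: Im m3).
Answer: -\frac{3}{4} e_{2} - \frac{1}{2} e_{13} + \frac{1}{6} e_{23}


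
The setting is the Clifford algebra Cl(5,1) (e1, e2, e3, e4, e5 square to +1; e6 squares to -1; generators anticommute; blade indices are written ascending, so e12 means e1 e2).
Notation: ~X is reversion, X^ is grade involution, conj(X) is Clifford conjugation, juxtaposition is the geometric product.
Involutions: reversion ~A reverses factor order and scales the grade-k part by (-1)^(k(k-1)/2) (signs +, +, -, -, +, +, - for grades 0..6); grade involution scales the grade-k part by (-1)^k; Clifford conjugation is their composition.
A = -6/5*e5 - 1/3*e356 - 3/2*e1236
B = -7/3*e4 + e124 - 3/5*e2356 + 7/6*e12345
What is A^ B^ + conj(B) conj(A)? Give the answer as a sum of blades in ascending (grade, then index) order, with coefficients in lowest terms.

first term: 1/5*e2 - 9/10*e15 - 14/5*e45 - 18/25*e236 + 3/2*e346 + 7/4*e456 - 7/5*e1234 + 6/5*e1245 + 7/18*e1246 + 7/9*e3456 + 7/2*e12346 - 1/3*e123456
second term: 1/5*e2 + 9/10*e15 + 14/5*e45 + 18/25*e236 - 3/2*e346 - 7/4*e456 - 7/5*e1234 + 6/5*e1245 + 7/18*e1246 + 7/9*e3456 + 7/2*e12346 + 1/3*e123456
Answer: 2/5*e2 - 14/5*e1234 + 12/5*e1245 + 7/9*e1246 + 14/9*e3456 + 7*e12346


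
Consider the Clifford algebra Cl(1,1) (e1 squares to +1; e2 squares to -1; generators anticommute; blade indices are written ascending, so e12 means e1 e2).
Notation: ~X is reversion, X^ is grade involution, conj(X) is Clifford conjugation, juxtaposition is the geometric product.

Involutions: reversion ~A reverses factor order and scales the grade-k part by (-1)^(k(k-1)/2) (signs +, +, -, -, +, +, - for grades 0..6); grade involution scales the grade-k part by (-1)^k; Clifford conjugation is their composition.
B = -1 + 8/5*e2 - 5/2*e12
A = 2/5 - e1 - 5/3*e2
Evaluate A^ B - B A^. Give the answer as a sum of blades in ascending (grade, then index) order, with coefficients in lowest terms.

first term: -46/15 - 31/6*e1 - 529/150*e2 + 3/5*e12
second term: -46/15 + 19/6*e1 + 221/150*e2 - 13/5*e12
Answer: -25/3*e1 - 5*e2 + 16/5*e12


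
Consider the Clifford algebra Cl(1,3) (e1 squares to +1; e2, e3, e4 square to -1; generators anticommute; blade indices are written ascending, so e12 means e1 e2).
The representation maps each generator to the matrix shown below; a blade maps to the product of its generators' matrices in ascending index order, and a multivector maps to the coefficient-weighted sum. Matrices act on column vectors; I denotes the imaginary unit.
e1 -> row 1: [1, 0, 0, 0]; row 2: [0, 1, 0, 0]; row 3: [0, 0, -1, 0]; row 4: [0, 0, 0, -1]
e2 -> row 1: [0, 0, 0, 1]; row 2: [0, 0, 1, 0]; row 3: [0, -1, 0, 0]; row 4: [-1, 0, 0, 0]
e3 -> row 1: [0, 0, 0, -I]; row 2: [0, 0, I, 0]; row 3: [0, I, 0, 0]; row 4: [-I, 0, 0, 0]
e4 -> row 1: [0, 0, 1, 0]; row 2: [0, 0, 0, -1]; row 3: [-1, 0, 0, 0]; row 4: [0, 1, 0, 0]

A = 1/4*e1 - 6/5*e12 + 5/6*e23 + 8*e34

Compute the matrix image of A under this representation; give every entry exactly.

Bivector images (products of the table entries): rho(e12) = rho(e1)rho(e2) = row 1: [0, 0, 0, 1]; row 2: [0, 0, 1, 0]; row 3: [0, 1, 0, 0]; row 4: [1, 0, 0, 0]; rho(e23) = rho(e2)rho(e3) = row 1: [-I, 0, 0, 0]; row 2: [0, I, 0, 0]; row 3: [0, 0, -I, 0]; row 4: [0, 0, 0, I]; rho(e34) = rho(e3)rho(e4) = row 1: [0, -I, 0, 0]; row 2: [-I, 0, 0, 0]; row 3: [0, 0, 0, -I]; row 4: [0, 0, -I, 0].
M = (1/4)*rho(e1) + (-6/5)*rho(e12) + (5/6)*rho(e23) + (8)*rho(e34), summed entrywise:
Answer: row 1: [1/4 - 5*I/6, -8*I, 0, -6/5]; row 2: [-8*I, 1/4 + 5*I/6, -6/5, 0]; row 3: [0, -6/5, -1/4 - 5*I/6, -8*I]; row 4: [-6/5, 0, -8*I, -1/4 + 5*I/6]


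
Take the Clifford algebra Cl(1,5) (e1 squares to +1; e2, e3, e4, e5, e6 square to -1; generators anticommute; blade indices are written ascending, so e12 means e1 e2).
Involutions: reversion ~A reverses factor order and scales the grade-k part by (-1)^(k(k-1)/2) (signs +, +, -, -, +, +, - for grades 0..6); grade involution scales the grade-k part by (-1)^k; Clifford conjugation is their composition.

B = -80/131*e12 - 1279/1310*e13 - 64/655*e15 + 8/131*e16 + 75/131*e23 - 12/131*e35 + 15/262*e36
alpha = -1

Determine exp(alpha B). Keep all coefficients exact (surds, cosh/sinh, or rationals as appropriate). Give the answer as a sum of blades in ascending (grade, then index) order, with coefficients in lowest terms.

B^2 term by term: the squares give (-80/131)^2*(e12)^2 + (-1279/1310)^2*(e13)^2 + (-64/655)^2*(e15)^2 + (8/131)^2*(e16)^2 + (75/131)^2*(e23)^2 + (-12/131)^2*(e35)^2 + (15/262)^2*(e36)^2 = 6400/17161*(+1) + 1635841/1716100*(+1) + 4096/429025*(+1) + 64/17161*(+1) + 5625/17161*(-1) + 144/17161*(-1) + 225/68644*(-1) = 1 (each basis 2-blade squares to minus the product of its generators' squares); cross terms between blades sharing an index anticommute and cancel; the commuting (index-disjoint) pairs give grade-4 terms 2*c*c'*(blade product), which cancel blade by blade — e1235: 1920/17161 - 1920/17161 = 0; e1236: -1200/17161 + 1200/17161 = 0; e1356: 192/17161 - 192/17161 = 0 — confirming B is simple. So B^2 = 1.
B^2 = 1 — the positive square puts this in the hyperbolic regime; l = 1, alpha*l = -1, so exp(alpha B) = cosh(-1) + (sinh(-1)/1)*B = cosh(1) + (-sinh(1))*B.
Answer: cosh(1) + 80*sinh(1)/131*e12 + 1279*sinh(1)/1310*e13 + 64*sinh(1)/655*e15 - 8*sinh(1)/131*e16 - 75*sinh(1)/131*e23 + 12*sinh(1)/131*e35 - 15*sinh(1)/262*e36


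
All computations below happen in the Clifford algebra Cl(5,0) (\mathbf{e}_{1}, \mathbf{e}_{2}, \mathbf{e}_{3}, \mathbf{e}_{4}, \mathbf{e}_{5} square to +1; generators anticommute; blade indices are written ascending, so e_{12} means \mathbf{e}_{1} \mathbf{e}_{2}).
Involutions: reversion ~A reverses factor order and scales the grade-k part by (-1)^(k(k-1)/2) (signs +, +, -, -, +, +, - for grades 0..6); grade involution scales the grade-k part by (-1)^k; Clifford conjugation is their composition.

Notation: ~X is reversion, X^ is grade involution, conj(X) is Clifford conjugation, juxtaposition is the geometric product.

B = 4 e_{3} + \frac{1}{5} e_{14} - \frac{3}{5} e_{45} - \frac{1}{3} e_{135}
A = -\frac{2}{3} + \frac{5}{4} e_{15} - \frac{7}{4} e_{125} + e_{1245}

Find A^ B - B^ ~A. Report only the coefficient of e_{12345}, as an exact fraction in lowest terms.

first term: -\frac{37}{12} e_{3} + \frac{3}{5} e_{12} + \frac{37}{60} e_{14} + \frac{7}{12} e_{23} + \frac{1}{5} e_{25} + \frac{13}{20} e_{45} + \frac{21}{20} e_{124} - \frac{43}{9} e_{135} + \frac{1}{3} e_{234} - \frac{7}{20} e_{245} - 7 e_{1235} + 4 e_{12345}
second term: \frac{9}{4} e_{3} + \frac{3}{5} e_{12} + \frac{37}{60} e_{14} + \frac{7}{12} e_{23} + \frac{1}{5} e_{25} + \frac{13}{20} e_{45} - \frac{21}{20} e_{124} - \frac{47}{9} e_{135} - \frac{1}{3} e_{234} + \frac{7}{20} e_{245} - 7 e_{1235} - 4 e_{12345}
Answer: 8


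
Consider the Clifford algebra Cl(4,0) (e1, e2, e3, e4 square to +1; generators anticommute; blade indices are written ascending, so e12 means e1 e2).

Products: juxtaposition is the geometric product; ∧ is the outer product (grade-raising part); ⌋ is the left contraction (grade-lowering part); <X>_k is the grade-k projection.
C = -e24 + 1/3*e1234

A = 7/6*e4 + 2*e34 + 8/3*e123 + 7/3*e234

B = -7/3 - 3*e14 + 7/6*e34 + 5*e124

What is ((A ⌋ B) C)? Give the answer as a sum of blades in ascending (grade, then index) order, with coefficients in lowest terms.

step 1: -7/3 + 7/2*e1 - 49/36*e3 + 35/6*e12
step 2: -35/6*e14 + 7/3*e24 - 35/18*e34 - 427/108*e124 - 7/36*e234 - 7/9*e1234
Answer: -35/6*e14 + 7/3*e24 - 35/18*e34 - 427/108*e124 - 7/36*e234 - 7/9*e1234


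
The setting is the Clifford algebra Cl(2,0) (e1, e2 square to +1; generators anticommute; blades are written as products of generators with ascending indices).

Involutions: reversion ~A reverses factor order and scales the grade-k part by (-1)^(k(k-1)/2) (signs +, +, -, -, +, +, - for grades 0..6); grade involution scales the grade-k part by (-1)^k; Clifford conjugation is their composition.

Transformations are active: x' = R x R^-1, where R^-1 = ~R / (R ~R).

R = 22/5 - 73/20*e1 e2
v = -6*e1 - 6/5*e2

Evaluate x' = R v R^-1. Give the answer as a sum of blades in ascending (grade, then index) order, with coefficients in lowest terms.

~R = 22/5 + 73/20*e1 e2, and R ~R = 13073/400, so R^-1 = ~R / (13073/400).
R v = -1101/50*e1 - 1359/50*e2
Answer: 4638/65365*e1 - 79986/13073*e2


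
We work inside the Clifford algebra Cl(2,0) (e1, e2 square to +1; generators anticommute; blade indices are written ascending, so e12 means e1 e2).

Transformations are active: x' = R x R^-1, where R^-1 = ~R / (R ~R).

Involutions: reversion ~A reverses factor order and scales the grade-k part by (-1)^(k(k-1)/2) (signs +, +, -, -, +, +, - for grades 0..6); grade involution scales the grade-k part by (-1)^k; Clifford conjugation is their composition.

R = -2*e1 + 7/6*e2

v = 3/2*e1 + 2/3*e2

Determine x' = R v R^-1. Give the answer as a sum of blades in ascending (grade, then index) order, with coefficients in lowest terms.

~R = -2*e1 + 7/6*e2, and R ~R = 193/36, so R^-1 = ~R / (193/36).
R v = -20/9 - 37/12*e12
Answer: 61/386*e1 - 946/579*e2


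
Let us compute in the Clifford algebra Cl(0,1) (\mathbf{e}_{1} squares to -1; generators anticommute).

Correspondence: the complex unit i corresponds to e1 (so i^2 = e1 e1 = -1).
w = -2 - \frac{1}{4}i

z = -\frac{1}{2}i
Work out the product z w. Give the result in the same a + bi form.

In blades: z = -\frac{1}{2} e_{1}, w = -2 - \frac{1}{4} e_{1}.
Distribute z over w term by term (generator squares from the signature, products reordered to ascending indices): (-\frac{1}{2} e_{1})*w = -\frac{1}{8} + e_{1}.
Sum: -\frac{1}{8} + e_{1}; translating back through the correspondence:
Answer: -\frac{1}{8} + i


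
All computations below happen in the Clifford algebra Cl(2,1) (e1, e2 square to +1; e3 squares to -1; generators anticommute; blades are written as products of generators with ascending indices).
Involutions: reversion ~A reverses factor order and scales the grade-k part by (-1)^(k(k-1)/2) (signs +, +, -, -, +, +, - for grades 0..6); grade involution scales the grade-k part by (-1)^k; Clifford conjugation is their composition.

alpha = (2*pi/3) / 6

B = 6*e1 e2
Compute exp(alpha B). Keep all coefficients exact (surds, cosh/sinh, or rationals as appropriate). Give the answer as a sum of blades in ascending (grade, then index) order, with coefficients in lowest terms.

B^2 = (6)^2*(e1 e2)^2 = 36*(-1) = -36 (a basis 2-blade squares to minus the product of its generators' squares).
B^2 = -36 — B^2 < 0, so the exponential closes trigonometrically: l = 6, alpha*l = 2*pi/3, so exp(alpha B) = cos(2*pi/3) + (sin(2*pi/3)/6)*B = -1/2 + (sqrt(3)/12)*B.
Answer: -1/2 + sqrt(3)/2*e1 e2


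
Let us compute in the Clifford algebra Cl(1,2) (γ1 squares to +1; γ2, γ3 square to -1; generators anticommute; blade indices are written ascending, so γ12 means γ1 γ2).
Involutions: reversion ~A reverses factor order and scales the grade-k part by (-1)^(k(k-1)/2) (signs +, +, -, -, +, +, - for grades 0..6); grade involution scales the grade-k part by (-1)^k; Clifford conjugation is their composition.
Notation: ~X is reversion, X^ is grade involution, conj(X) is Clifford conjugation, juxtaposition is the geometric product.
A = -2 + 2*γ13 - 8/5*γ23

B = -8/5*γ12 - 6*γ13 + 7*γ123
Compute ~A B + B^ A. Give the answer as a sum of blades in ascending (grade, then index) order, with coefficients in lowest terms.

first term: 12 - 56/5*γ1 + 14*γ2 + 64/5*γ12 + 236/25*γ13 + 16/5*γ23 - 14*γ123
second term: -12 - 56/5*γ1 + 14*γ2 + 64/5*γ12 + 236/25*γ13 + 16/5*γ23 + 14*γ123
Answer: -112/5*γ1 + 28*γ2 + 128/5*γ12 + 472/25*γ13 + 32/5*γ23


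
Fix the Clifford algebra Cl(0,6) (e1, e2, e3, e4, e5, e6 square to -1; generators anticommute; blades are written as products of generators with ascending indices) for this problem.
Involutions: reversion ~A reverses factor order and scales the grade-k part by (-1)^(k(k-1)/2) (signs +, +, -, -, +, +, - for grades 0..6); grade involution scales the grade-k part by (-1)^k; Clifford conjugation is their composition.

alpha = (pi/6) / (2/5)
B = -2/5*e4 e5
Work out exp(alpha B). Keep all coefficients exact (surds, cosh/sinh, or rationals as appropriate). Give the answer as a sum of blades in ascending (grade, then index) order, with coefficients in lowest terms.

B^2 = (-2/5)^2*(e4 e5)^2 = 4/25*(-1) = -4/25 (a basis 2-blade squares to minus the product of its generators' squares).
B^2 = -4/25 — the negative square puts this in the circular regime; l = 2/5, alpha*l = pi/6, so exp(alpha B) = cos(pi/6) + (sin(pi/6)/(2/5))*B = sqrt(3)/2 + (5/4)*B.
Answer: sqrt(3)/2 - 1/2*e4 e5


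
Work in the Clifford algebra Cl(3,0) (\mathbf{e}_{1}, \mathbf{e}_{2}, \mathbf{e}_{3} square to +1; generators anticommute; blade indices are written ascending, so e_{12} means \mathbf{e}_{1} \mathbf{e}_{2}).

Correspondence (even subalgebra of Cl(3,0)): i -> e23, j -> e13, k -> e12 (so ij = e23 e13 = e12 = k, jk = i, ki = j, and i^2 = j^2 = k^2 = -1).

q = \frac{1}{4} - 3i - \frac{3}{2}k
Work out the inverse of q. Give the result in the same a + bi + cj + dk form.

In blades: q = \frac{1}{4} - \frac{3}{2} e_{12} - 3 e_{23}.
With qbar = \frac{1}{4} + \frac{3}{2} e_{12} + 3 e_{23} (scalar fixed, mapped units negated), q qbar = \frac{181}{16} (the sum of squared coefficients), so q^-1 = qbar / (\frac{181}{16}) = \frac{4}{181} + \frac{24}{181} e_{12} + \frac{48}{181} e_{23}; translating back:
Answer: \frac{4}{181} + \frac{48}{181}i + \frac{24}{181}k


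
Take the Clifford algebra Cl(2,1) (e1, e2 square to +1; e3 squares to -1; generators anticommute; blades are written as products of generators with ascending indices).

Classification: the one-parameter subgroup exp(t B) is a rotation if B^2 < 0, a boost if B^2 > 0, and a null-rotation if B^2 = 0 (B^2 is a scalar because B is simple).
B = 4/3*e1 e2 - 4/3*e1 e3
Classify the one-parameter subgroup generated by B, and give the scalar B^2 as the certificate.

B^2 term by term: the squares give (4/3)^2*(e1 e2)^2 + (-4/3)^2*(e1 e3)^2 = 16/9*(-1) + 16/9*(+1) = 0 (each basis 2-blade squares to minus the product of its generators' squares); cross terms between blades sharing an index anticommute and cancel. So B^2 = 0.
Answer: null-rotation, certificate B^2 = 0. The class reads off the invariant scalar 0 directly.


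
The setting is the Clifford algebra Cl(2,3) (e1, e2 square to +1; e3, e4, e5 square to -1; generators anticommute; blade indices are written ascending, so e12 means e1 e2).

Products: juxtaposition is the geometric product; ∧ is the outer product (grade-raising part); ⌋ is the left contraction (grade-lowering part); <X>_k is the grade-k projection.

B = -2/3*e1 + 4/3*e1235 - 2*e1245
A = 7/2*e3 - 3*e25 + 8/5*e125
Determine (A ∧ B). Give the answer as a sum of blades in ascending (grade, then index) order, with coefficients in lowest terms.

step 1: 7/3*e13 + 2*e125 - 7*e12345
Answer: 7/3*e13 + 2*e125 - 7*e12345


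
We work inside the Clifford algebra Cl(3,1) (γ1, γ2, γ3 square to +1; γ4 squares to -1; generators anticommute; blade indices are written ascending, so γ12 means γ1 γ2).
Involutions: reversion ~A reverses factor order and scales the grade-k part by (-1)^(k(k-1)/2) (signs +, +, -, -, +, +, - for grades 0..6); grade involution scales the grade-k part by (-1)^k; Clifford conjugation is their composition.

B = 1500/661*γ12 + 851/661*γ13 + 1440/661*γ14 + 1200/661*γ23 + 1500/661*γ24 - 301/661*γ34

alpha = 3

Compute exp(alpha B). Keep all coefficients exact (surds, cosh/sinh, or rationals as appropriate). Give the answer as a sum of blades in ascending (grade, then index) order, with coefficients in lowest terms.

B^2 term by term: the squares give (1500/661)^2*(γ12)^2 + (851/661)^2*(γ13)^2 + (1440/661)^2*(γ14)^2 + (1200/661)^2*(γ23)^2 + (1500/661)^2*(γ24)^2 + (-301/661)^2*(γ34)^2 = 2250000/436921*(-1) + 724201/436921*(-1) + 2073600/436921*(+1) + 1440000/436921*(-1) + 2250000/436921*(+1) + 90601/436921*(+1) = 0 (each basis 2-blade squares to minus the product of its generators' squares); cross terms between blades sharing an index anticommute and cancel; the commuting (index-disjoint) pairs give grade-4 terms 2*c*c'*(blade product), which cancel blade by blade — γ1234: -903000/436921 - 2553000/436921 + 3456000/436921 = 0 — confirming B is simple. So B^2 = 0.
B^2 = 0, so the series truncates immediately: exp(alpha B) = 1 + alpha B (parabolic case).
Answer: 1 + 4500/661*γ12 + 2553/661*γ13 + 4320/661*γ14 + 3600/661*γ23 + 4500/661*γ24 - 903/661*γ34


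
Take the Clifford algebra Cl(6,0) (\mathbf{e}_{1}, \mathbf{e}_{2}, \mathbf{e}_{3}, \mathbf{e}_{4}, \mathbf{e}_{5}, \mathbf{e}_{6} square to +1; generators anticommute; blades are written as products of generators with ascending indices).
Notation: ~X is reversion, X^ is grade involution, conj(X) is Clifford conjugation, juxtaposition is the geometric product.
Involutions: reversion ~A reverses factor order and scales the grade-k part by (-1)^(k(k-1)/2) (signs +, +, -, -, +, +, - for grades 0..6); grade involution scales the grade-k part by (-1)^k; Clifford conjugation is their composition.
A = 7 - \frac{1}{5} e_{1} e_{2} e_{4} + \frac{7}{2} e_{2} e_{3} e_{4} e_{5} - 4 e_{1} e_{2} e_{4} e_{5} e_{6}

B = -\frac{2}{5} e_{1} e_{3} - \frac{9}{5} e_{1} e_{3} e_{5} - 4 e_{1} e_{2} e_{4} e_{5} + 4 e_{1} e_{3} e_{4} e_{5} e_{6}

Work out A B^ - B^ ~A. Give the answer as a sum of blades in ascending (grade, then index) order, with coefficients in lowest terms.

first term: -\frac{4}{5} e_{5} + 16 e_{6} - \frac{84}{5} e_{1} e_{3} + 16 e_{2} e_{3} + \frac{63}{10} e_{1} e_{2} e_{4} + 14 e_{1} e_{2} e_{6} + \frac{63}{5} e_{1} e_{3} e_{5} - \frac{2}{25} e_{2} e_{3} e_{4} - \frac{147}{5} e_{1} e_{2} e_{4} e_{5} + \frac{9}{25} e_{2} e_{3} e_{4} e_{5} - \frac{36}{5} e_{2} e_{3} e_{4} e_{6} - \frac{4}{5} e_{2} e_{3} e_{5} e_{6} - 28 e_{1} e_{3} e_{4} e_{5} e_{6} - \frac{8}{5} e_{2} e_{3} e_{4} e_{5} e_{6}
second term: -\frac{4}{5} e_{5} + 16 e_{6} + \frac{56}{5} e_{1} e_{3} - 16 e_{2} e_{3} + \frac{63}{10} e_{1} e_{2} e_{4} - 14 e_{1} e_{2} e_{6} + \frac{63}{5} e_{1} e_{3} e_{5} - \frac{2}{25} e_{2} e_{3} e_{4} - \frac{133}{5} e_{1} e_{2} e_{4} e_{5} - \frac{9}{25} e_{2} e_{3} e_{4} e_{5} + \frac{36}{5} e_{2} e_{3} e_{4} e_{6} - \frac{4}{5} e_{2} e_{3} e_{5} e_{6} - 28 e_{1} e_{3} e_{4} e_{5} e_{6} + \frac{8}{5} e_{2} e_{3} e_{4} e_{5} e_{6}
Answer: -28 e_{1} e_{3} + 32 e_{2} e_{3} + 28 e_{1} e_{2} e_{6} - \frac{14}{5} e_{1} e_{2} e_{4} e_{5} + \frac{18}{25} e_{2} e_{3} e_{4} e_{5} - \frac{72}{5} e_{2} e_{3} e_{4} e_{6} - \frac{16}{5} e_{2} e_{3} e_{4} e_{5} e_{6}


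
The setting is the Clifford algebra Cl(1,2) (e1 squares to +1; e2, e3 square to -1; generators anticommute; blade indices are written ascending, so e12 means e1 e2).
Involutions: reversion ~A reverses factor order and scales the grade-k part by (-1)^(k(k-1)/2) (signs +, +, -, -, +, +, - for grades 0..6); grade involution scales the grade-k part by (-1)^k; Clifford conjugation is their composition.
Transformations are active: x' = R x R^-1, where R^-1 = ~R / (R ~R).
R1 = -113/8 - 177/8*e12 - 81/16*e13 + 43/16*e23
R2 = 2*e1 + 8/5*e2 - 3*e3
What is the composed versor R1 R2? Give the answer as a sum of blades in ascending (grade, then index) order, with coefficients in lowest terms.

Distribute over the terms of R2 (each basis-blade product reordered to ascending indices, repeated generators contracted through their squares):
R1 (2*e1) = -113/4*e1 + 177/4*e2 + 81/8*e3 + 43/8*e123
R1 (8/5*e2) = 177/5*e1 - 113/5*e2 + 43/10*e3 + 81/10*e123
R1 (-3*e3) = -243/16*e1 + 129/16*e2 + 339/8*e3 + 531/8*e123
Summing the partial products and collecting blades:
Answer: -643/80*e1 + 2377/80*e2 + 284/5*e3 + 1597/20*e123


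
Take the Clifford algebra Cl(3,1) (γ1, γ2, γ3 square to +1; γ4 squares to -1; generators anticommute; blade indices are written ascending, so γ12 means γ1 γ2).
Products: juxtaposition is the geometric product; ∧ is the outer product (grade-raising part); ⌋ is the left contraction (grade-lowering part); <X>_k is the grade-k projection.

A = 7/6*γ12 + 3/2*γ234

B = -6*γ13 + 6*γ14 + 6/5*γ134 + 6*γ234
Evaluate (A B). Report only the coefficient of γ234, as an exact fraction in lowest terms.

step 1: 9 - 9/5*γ12 + 7*γ23 - 7*γ24 + 9*γ123 - 9*γ124 + 7*γ134 - 7/5*γ234
Answer: -7/5


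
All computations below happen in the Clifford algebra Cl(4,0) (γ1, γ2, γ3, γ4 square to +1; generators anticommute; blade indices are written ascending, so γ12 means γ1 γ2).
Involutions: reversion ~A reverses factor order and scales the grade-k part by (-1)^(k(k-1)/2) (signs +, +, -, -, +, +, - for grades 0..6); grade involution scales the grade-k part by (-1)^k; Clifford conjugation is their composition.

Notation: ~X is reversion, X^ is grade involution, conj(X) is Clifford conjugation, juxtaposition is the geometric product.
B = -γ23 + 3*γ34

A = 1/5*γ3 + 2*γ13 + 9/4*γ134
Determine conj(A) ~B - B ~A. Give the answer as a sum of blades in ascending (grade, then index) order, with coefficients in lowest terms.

first term: 27/4*γ1 + 1/5*γ2 + 3/5*γ4 + 2*γ12 + 6*γ14 - 9/4*γ124
second term: 27/4*γ1 - 1/5*γ2 - 3/5*γ4 + 2*γ12 + 6*γ14 + 9/4*γ124
Answer: 2/5*γ2 + 6/5*γ4 - 9/2*γ124


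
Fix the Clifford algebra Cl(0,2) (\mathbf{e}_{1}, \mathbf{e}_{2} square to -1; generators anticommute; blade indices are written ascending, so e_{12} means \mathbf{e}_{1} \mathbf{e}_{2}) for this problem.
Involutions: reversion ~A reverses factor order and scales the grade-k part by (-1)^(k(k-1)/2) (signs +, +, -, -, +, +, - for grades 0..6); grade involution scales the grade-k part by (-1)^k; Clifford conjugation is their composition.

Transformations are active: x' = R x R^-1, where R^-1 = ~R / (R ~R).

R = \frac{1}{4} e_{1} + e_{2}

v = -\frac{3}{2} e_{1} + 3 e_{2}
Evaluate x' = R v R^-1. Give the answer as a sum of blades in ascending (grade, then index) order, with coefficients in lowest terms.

~R = \frac{1}{4} e_{1} + e_{2}, and R ~R = -\frac{17}{16}, so R^-1 = ~R / (-\frac{17}{16}).
R v = -\frac{21}{8} + \frac{9}{4} e_{12}
Answer: \frac{93}{34} e_{1} + \frac{33}{17} e_{2}
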